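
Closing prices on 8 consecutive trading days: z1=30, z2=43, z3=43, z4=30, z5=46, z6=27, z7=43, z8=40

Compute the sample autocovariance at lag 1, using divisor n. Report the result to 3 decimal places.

Mean z̄ = (30 + 43 + 43 + 30 + 46 + 27 + 43 + 40)/8 = 37.7500
Σ_{t=1}^{7}(z_t−z̄)(z_{t+1}−z̄) = -251.0625
γ_1 = -251.0625 / 8 = -31.383

-31.383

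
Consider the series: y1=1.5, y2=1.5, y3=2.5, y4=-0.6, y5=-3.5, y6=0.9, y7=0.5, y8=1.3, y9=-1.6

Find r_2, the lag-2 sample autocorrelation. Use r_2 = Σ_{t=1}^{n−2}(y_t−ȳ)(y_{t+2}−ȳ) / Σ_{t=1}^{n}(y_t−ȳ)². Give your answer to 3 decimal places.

-0.283

Mean ȳ = (1.5 + 1.5 + 2.5 − 0.6 − 3.5 + 0.9 + 0.5 + 1.3 − 1.6)/9 = 0.2778
Σ(y_t−ȳ)(y_{t+2}−ȳ) = (2.7160) + (-1.0728) + (-8.3951) + (-0.5462) + (-0.8395) + (0.6360) + (-0.4173) = -7.9188
Denominator Σ(y_t−ȳ)² = 27.9756
r_2 = -7.9188 / 27.9756 = -0.283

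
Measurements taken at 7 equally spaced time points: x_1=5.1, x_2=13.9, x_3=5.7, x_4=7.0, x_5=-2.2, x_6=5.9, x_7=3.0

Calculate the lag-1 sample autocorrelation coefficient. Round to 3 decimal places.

-0.122

Mean x̄ = (5.1 + 13.9 + 5.7 + 7.0 − 2.2 + 5.9 + 3.0)/7 = 5.4857
Numerator Σ_{t=1}^{6}(x_t−x̄)(x_{t+1}−x̄) = -16.9702
Denominator Σ(x_t−x̄)² = 138.7086
r_1 = -16.9702 / 138.7086 = -0.122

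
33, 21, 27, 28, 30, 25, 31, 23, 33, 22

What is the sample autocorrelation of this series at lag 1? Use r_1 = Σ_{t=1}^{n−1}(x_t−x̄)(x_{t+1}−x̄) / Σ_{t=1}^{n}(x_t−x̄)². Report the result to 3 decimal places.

-0.661

Mean x̄ = (33 + 21 + 27 + 28 + 30 + 25 + 31 + 23 + 33 + 22)/10 = 27.3000
Numerator Σ_{t=1}^{9}(x_t−x̄)(x_{t+1}−x̄) = -117.6900
Denominator Σ(x_t−x̄)² = 178.1000
r_1 = -117.6900 / 178.1000 = -0.661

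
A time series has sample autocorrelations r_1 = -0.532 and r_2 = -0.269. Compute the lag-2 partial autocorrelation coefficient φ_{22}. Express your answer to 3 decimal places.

φ_{22} = (r_2 − r_1²) / (1 − r_1²)
r_1² = (-0.532)² = 0.283024
Numerator = -0.269 − 0.2830 = -0.5520; denominator = 1 − 0.2830 = 0.7170
φ_{22} = -0.5520 / 0.7170 = -0.770

-0.770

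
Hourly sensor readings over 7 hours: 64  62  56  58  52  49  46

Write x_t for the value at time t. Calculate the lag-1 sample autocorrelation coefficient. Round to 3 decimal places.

Mean x̄ = (64 + 62 + 56 + 58 + 52 + 49 + 46)/7 = 55.2857
Deviations from mean: 8.7143, 6.7143, 0.7143, 2.7143, -3.2857, -6.2857, -9.2857
Numerator Σ_{t=1}^{6}(x_t−x̄)(x_{t+1}−x̄) = 135.3469
Denominator Σ(x_t−x̄)² = 265.4286
r_1 = 135.3469 / 265.4286 = 0.510

0.510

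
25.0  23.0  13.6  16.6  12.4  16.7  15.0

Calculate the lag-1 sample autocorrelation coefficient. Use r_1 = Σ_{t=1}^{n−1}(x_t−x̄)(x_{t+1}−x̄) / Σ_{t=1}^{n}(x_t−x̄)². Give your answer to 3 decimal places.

Mean x̄ = (25.0 + 23.0 + 13.6 + 16.6 + 12.4 + 16.7 + 15.0)/7 = 17.4714
Σ(x_t−x̄)(x_{t+1}−x̄) = (41.6222) + (-21.4035) + (3.3737) + (4.4194) + (3.9122) + (1.9065) = 33.8306
Denominator Σ(x_t−x̄)² = 135.4143
r_1 = 33.8306 / 135.4143 = 0.250

0.250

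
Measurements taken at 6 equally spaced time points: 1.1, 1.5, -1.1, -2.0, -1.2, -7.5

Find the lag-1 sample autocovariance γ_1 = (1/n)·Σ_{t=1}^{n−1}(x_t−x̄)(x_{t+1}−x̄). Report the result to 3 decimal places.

Mean x̄ = (1.1 + 1.5 − 1.1 − 2.0 − 1.2 − 7.5)/6 = -1.5333
Deviations: 2.6333, 3.0333, 0.4333, -0.4667, 0.3333, -5.9667
Σ_{t=1}^{5}(x_t−x̄)(x_{t+1}−x̄) = 6.9556
γ_1 = 6.9556 / 6 = 1.159

1.159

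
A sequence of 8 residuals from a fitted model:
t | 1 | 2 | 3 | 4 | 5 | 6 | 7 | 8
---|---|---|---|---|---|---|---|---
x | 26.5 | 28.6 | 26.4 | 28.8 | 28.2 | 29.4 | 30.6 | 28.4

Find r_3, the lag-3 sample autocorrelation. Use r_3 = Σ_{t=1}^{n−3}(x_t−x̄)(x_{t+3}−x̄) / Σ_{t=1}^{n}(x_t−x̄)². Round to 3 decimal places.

Mean x̄ = (26.5 + 28.6 + 26.4 + 28.8 + 28.2 + 29.4 + 30.6 + 28.4)/8 = 28.3625
Deviations from mean: -1.8625, 0.2375, -1.9625, 0.4375, -0.1625, 1.0375, 2.2375, 0.0375
Σ(x_t−x̄)(x_{t+3}−x̄) = (-0.8148) + (-0.0386) + (-2.0361) + (0.9789) + (-0.0061) = -1.9167
Denominator Σ(x_t−x̄)² = 13.6788
r_3 = -1.9167 / 13.6788 = -0.140

-0.140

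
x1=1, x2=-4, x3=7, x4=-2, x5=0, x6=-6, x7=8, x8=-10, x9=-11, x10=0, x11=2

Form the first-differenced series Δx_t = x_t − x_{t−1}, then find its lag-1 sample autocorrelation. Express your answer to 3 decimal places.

First differences Δx: -5, 11, -9, 2, -6, 14, -18, -1, 11, 2
Mean of differences = 0.1000
Numerator Σ(Δx_t−Δx̄)(Δx_{t+1}−Δx̄) = -491.4100
Denominator Σ(Δx_t−Δx̄)² = 912.9000
r_1(Δx) = -491.4100 / 912.9000 = -0.538

-0.538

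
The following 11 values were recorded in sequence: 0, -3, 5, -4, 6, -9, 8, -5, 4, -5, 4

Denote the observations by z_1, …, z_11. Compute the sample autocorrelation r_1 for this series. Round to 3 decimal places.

-0.910

Mean z̄ = (0 − 3 + 5 − 4 + 6 − 9 + 8 − 5 + 4 − 5 + 4)/11 = 0.0909
Numerator Σ_{t=1}^{10}(z_t−z̄)(z_{t+1}−z̄) = -284.7355
Denominator Σ(z_t−z̄)² = 312.9091
r_1 = -284.7355 / 312.9091 = -0.910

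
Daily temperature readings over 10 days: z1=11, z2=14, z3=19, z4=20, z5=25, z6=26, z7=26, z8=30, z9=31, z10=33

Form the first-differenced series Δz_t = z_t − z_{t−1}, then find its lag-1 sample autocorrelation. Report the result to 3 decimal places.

First differences Δz: 3, 5, 1, 5, 1, 0, 4, 1, 2
Mean of differences = 2.4444
Numerator Σ(Δz_t−Δz̄)(Δz_{t+1}−Δz̄) = -11.5309
Denominator Σ(Δz_t−Δz̄)² = 28.2222
r_1(Δz) = -11.5309 / 28.2222 = -0.409

-0.409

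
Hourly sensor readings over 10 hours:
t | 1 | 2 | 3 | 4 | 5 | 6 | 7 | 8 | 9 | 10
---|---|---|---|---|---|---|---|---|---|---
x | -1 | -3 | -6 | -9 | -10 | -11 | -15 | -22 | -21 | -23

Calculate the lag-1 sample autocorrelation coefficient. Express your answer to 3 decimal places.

Mean x̄ = (-1 − 3 − 6 − 9 − 10 − 11 − 15 − 22 − 21 − 23)/10 = -12.1000
Numerator Σ_{t=1}^{9}(x_t−x̄)(x_{t+1}−x̄) = 394.8900
Denominator Σ(x_t−x̄)² = 562.9000
r_1 = 394.8900 / 562.9000 = 0.702

0.702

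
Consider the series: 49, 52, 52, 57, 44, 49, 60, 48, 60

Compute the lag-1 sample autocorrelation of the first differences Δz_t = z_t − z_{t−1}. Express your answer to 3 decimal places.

First differences Δz: 3, 0, 5, -13, 5, 11, -12, 12
Mean of differences = 1.3750
Numerator Σ(Δz_t−Δz̄)(Δz_{t+1}−Δz̄) = -347.3906
Denominator Σ(Δz_t−Δz̄)² = 621.8750
r_1(Δz) = -347.3906 / 621.8750 = -0.559

-0.559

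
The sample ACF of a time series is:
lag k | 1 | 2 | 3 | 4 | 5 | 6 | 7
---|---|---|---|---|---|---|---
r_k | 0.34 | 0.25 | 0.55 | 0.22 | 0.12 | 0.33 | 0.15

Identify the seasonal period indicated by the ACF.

3

The largest autocorrelation is r_3 = 0.55; the remaining lags stay at or below 0.34. The elevated value at lag 1 (0.34), dropping to 0.25 at lag 2, reflects decaying short-term dependence rather than seasonality.
The dominant spike at lag 3 indicates a seasonal period of 3.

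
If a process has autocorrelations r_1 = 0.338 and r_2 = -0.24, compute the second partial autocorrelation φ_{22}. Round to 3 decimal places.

φ_{22} = (r_2 − r_1²) / (1 − r_1²)
r_1² = (0.338)² = 0.114244
Numerator = -0.24 − 0.1142 = -0.3542; denominator = 1 − 0.1142 = 0.8858
φ_{22} = -0.3542 / 0.8858 = -0.400

-0.400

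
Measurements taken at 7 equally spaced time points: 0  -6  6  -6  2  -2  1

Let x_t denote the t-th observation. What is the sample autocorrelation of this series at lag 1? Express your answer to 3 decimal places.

Mean x̄ = (0 − 6 + 6 − 6 + 2 − 2 + 1)/7 = -0.7143
Deviations from mean: 0.7143, -5.2857, 6.7143, -5.2857, 2.7143, -1.2857, 1.7143
Numerator Σ_{t=1}^{6}(x_t−x̄)(x_{t+1}−x̄) = -94.7959
Denominator Σ(x_t−x̄)² = 113.4286
r_1 = -94.7959 / 113.4286 = -0.836

-0.836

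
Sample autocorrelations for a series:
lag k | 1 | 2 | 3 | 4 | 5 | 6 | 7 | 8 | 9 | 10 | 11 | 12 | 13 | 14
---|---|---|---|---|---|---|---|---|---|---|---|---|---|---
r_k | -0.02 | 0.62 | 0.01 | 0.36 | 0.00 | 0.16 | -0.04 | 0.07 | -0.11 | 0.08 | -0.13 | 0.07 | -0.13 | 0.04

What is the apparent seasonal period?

The largest autocorrelation is r_2 = 0.62, with weaker echoes at lags 4 (0.36) and 6 (0.16); the remaining lags stay at or below 0.08.
The dominant spike at lag 2 indicates a seasonal period of 2.

2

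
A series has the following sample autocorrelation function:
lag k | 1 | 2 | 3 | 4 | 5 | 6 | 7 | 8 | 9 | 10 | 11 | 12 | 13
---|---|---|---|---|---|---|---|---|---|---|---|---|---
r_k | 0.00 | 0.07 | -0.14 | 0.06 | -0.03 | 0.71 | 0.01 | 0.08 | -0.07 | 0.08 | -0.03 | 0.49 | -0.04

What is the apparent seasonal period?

The largest autocorrelation is r_6 = 0.71, with a weaker echo at lag 12 (0.49); the remaining lags stay at or below 0.08.
The dominant spike at lag 6 indicates a seasonal period of 6.

6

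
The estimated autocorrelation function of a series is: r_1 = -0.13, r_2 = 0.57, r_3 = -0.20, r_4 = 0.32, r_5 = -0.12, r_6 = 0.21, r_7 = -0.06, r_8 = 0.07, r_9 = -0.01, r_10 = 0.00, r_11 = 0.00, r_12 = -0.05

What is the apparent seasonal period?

The largest autocorrelation is r_2 = 0.57, with weaker echoes at lags 4 (0.32) and 6 (0.21); the remaining lags stay at or below 0.07.
The dominant spike at lag 2 indicates a seasonal period of 2.

2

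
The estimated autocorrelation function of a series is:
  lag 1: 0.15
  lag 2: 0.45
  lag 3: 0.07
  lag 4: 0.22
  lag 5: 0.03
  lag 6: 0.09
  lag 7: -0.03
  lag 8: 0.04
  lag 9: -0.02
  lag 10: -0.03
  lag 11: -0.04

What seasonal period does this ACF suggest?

The largest autocorrelation is r_2 = 0.45, with a weaker echo at lag 4 (0.22); the remaining lags stay at or below 0.15.
The dominant spike at lag 2 indicates a seasonal period of 2.

2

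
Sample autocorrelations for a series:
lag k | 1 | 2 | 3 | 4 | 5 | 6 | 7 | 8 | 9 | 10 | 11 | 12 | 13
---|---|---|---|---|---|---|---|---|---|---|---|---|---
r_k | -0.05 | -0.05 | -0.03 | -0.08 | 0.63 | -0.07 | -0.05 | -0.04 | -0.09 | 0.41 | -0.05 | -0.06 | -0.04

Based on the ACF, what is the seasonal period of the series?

The largest autocorrelation is r_5 = 0.63, with a weaker echo at lag 10 (0.41); the remaining lags stay at or below -0.03.
The dominant spike at lag 5 indicates a seasonal period of 5.

5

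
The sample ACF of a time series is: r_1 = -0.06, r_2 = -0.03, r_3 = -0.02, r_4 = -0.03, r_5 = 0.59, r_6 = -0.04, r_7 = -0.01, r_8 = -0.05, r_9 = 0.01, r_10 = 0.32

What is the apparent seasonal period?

5

The largest autocorrelation is r_5 = 0.59, with a weaker echo at lag 10 (0.32); the remaining lags stay at or below 0.01.
The dominant spike at lag 5 indicates a seasonal period of 5.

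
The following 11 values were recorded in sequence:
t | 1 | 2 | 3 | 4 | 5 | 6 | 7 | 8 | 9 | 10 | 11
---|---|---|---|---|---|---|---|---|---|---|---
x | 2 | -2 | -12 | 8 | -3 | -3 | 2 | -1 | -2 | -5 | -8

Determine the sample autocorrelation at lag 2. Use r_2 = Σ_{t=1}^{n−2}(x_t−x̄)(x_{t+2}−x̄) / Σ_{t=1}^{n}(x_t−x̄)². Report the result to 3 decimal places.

-0.170

Mean x̄ = (2 − 2 − 12 + 8 − 3 − 3 + 2 − 1 − 2 − 5 − 8)/11 = -2.1818
Numerator Σ_{t=1}^{9}(x_t−x̄)(x_{t+2}−x̄) = -47.5207
Denominator Σ(x_t−x̄)² = 279.6364
r_2 = -47.5207 / 279.6364 = -0.170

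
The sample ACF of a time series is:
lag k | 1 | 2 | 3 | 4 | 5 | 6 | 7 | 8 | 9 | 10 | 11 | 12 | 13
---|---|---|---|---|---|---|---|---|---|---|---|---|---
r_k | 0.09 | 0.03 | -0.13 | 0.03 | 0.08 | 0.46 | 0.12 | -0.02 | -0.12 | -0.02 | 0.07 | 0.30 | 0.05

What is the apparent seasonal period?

The largest autocorrelation is r_6 = 0.46, with a weaker echo at lag 12 (0.30); the remaining lags stay at or below 0.12.
The dominant spike at lag 6 indicates a seasonal period of 6.

6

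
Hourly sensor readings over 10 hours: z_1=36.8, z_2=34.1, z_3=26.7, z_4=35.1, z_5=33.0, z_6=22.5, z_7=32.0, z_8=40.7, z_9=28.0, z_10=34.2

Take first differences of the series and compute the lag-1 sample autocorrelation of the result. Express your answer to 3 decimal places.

First differences Δz: -2.7, -7.4, 8.4, -2.1, -10.5, 9.5, 8.7, -12.7, 6.2
Mean of differences = -0.2889
Numerator Σ(Δz_t−Δz̄)(Δz_{t+1}−Δz̄) = -245.9457
Denominator Σ(Δz_t−Δz̄)² = 612.1889
r_1(Δz) = -245.9457 / 612.1889 = -0.402

-0.402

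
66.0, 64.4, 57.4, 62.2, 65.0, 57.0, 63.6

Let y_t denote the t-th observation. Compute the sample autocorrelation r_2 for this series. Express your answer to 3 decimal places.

-0.350

Mean ȳ = (66.0 + 64.4 + 57.4 + 62.2 + 65.0 + 57.0 + 63.6)/7 = 62.2286
Deviations from mean: 3.7714, 2.1714, -4.8286, -0.0286, 2.7714, -5.2286, 1.3714
Σ(y_t−ȳ)(y_{t+2}−ȳ) = (-18.2106) + (-0.0620) + (-13.3820) + (0.1494) + (3.8008) = -27.7045
Denominator Σ(y_t−ȳ)² = 79.1543
r_2 = -27.7045 / 79.1543 = -0.350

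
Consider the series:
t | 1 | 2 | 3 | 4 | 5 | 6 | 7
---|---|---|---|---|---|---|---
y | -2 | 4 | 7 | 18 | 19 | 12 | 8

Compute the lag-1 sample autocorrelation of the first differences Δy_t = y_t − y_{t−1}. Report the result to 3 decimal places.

First differences Δy: 6, 3, 11, 1, -7, -4
Mean of differences = 1.6667
Numerator Σ(Δy_t−Δȳ)(Δy_{t+1}−Δȳ) = 66.8889
Denominator Σ(Δy_t−Δȳ)² = 215.3333
r_1(Δy) = 66.8889 / 215.3333 = 0.311

0.311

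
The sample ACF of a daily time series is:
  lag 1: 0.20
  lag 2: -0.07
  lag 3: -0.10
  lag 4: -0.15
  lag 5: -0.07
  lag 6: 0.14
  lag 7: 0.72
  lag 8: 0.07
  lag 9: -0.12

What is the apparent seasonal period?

7

The largest autocorrelation is r_7 = 0.72; the remaining lags stay at or below 0.20.
The dominant spike at lag 7 indicates a seasonal period of 7.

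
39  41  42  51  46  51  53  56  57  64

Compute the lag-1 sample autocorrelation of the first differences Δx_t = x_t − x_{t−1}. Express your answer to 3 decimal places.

First differences Δx: 2, 1, 9, -5, 5, 2, 3, 1, 7
Mean of differences = 2.7778
Numerator Σ(Δx_t−Δx̄)(Δx_{t+1}−Δx̄) = -85.1605
Denominator Σ(Δx_t−Δx̄)² = 129.5556
r_1(Δx) = -85.1605 / 129.5556 = -0.657

-0.657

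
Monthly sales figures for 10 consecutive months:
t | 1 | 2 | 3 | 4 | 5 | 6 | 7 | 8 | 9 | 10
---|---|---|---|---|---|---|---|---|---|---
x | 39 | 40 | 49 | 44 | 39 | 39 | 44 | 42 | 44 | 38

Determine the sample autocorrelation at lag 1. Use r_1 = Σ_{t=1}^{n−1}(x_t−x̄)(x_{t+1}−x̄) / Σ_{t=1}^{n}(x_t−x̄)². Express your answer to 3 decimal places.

Mean x̄ = (39 + 40 + 49 + 44 + 39 + 39 + 44 + 42 + 44 + 38)/10 = 41.8000
Numerator Σ_{t=1}^{9}(x_t−x̄)(x_{t+1}−x̄) = -4.0400
Denominator Σ(x_t−x̄)² = 107.6000
r_1 = -4.0400 / 107.6000 = -0.038

-0.038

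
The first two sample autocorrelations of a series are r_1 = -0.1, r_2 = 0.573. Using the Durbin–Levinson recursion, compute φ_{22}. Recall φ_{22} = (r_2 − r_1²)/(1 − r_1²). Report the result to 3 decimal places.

φ_{22} = (r_2 − r_1²) / (1 − r_1²)
r_1² = (-0.1)² = 0.01
Numerator = 0.573 − 0.0100 = 0.5630; denominator = 1 − 0.0100 = 0.9900
φ_{22} = 0.5630 / 0.9900 = 0.569

0.569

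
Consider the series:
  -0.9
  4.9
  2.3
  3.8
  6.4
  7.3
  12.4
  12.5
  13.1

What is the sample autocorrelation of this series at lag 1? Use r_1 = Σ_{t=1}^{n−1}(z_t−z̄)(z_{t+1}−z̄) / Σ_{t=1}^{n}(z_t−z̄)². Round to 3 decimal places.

Mean z̄ = (-0.9 + 4.9 + 2.3 + 3.8 + 6.4 + 7.3 + 12.4 + 12.5 + 13.1)/9 = 6.8667
Numerator Σ_{t=1}^{8}(z_t−z̄)(z_{t+1}−z̄) = 108.1722
Denominator Σ(z_t−z̄)² = 196.0600
r_1 = 108.1722 / 196.0600 = 0.552

0.552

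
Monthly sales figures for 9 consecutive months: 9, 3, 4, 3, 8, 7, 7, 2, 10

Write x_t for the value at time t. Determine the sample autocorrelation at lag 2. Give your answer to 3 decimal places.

Mean x̄ = (9 + 3 + 4 + 3 + 8 + 7 + 7 + 2 + 10)/9 = 5.8889
Σ(x_t−x̄)(x_{t+2}−x̄) = (-5.8765) + (8.3457) + (-3.9877) + (-3.2099) + (2.3457) + (-4.3210) + (4.5679) = -2.1358
Denominator Σ(x_t−x̄)² = 68.8889
r_2 = -2.1358 / 68.8889 = -0.031

-0.031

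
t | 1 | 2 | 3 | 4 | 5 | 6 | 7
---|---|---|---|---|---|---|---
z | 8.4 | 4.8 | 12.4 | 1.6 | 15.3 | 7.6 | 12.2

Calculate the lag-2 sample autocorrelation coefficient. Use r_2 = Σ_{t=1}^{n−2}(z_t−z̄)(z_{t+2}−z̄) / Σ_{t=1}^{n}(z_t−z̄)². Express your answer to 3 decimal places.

Mean z̄ = (8.4 + 4.8 + 12.4 + 1.6 + 15.3 + 7.6 + 12.2)/7 = 8.9000
Σ(z_t−z̄)(z_{t+2}−z̄) = (-1.7500) + (29.9300) + (22.4000) + (9.4900) + (21.1200) = 81.1900
Denominator Σ(z_t−z̄)² = 136.1400
r_2 = 81.1900 / 136.1400 = 0.596

0.596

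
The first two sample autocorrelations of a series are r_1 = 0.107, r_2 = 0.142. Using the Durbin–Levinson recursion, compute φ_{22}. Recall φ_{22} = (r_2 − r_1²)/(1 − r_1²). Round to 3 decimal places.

φ_{22} = (r_2 − r_1²) / (1 − r_1²)
r_1² = (0.107)² = 0.011449
Numerator = 0.142 − 0.0114 = 0.1306; denominator = 1 − 0.0114 = 0.9886
φ_{22} = 0.1306 / 0.9886 = 0.132

0.132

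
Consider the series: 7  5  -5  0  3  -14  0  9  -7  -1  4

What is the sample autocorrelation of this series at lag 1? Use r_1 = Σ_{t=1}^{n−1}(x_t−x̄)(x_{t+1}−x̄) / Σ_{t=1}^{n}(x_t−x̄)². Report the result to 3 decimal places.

-0.202

Mean x̄ = (7 + 5 − 5 + 0 + 3 − 14 + 0 + 9 − 7 − 1 + 4)/11 = 0.0909
Numerator Σ_{t=1}^{10}(x_t−x̄)(x_{t+1}−x̄) = -91.0992
Denominator Σ(x_t−x̄)² = 450.9091
r_1 = -91.0992 / 450.9091 = -0.202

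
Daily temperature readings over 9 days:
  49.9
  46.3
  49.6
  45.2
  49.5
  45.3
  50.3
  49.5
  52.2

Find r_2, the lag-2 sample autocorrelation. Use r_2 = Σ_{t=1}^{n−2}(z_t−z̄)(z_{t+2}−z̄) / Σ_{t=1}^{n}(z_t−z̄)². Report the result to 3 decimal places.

0.544

Mean z̄ = (49.9 + 46.3 + 49.6 + 45.2 + 49.5 + 45.3 + 50.3 + 49.5 + 52.2)/9 = 48.6444
Σ(z_t−z̄)(z_{t+2}−z̄) = (1.1998) + (8.0753) + (0.8175) + (11.5198) + (1.4164) + (-2.8614) + (5.8864) = 26.0538
Denominator Σ(z_t−z̄)² = 47.8822
r_2 = 26.0538 / 47.8822 = 0.544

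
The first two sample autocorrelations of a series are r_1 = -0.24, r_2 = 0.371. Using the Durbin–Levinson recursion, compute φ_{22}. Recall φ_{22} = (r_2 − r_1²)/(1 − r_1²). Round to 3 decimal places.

0.333

φ_{22} = (r_2 − r_1²) / (1 − r_1²)
r_1² = (-0.24)² = 0.0576
Numerator = 0.371 − 0.0576 = 0.3134; denominator = 1 − 0.0576 = 0.9424
φ_{22} = 0.3134 / 0.9424 = 0.333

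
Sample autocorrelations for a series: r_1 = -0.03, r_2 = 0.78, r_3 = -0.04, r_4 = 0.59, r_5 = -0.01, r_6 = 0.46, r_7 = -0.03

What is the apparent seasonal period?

The largest autocorrelation is r_2 = 0.78, with weaker echoes at lags 4 (0.59) and 6 (0.46); the remaining lags stay at or below -0.01.
The dominant spike at lag 2 indicates a seasonal period of 2.

2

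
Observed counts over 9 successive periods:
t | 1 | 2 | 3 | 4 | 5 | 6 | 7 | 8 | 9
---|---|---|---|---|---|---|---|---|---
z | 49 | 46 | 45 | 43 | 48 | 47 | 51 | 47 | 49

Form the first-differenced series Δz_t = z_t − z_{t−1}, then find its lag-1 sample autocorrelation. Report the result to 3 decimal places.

-0.500

First differences Δz: -3, -1, -2, 5, -1, 4, -4, 2
Mean of differences = 0.0000
Numerator Σ(Δz_t−Δz̄)(Δz_{t+1}−Δz̄) = -38.0000
Denominator Σ(Δz_t−Δz̄)² = 76.0000
r_1(Δz) = -38.0000 / 76.0000 = -0.500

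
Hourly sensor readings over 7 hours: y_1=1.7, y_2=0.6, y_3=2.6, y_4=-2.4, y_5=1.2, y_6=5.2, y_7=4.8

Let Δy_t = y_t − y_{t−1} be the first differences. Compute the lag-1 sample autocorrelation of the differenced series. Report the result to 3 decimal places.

First differences Δy: -1.1, 2.0, -5.0, 3.6, 4.0, -0.4
Mean of differences = 0.5167
Numerator Σ(Δy_t−Δȳ)(Δy_{t+1}−Δȳ) = -20.0436
Denominator Σ(Δy_t−Δȳ)² = 57.7283
r_1(Δy) = -20.0436 / 57.7283 = -0.347

-0.347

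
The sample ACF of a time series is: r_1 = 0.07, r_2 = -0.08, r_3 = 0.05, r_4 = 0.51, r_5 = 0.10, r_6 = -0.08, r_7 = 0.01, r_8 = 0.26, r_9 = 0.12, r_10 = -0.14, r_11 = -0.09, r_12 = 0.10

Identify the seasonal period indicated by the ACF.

The largest autocorrelation is r_4 = 0.51, with a weaker echo at lag 8 (0.26); the remaining lags stay at or below 0.12.
The dominant spike at lag 4 indicates a seasonal period of 4.

4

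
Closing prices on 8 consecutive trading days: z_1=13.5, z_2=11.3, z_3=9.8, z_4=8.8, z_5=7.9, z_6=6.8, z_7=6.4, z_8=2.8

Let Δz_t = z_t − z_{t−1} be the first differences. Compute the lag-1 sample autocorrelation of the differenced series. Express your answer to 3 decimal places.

-0.183

First differences Δz: -2.2, -1.5, -1.0, -0.9, -1.1, -0.4, -3.6
Mean of differences = -1.5286
Numerator Σ(Δz_t−Δz̄)(Δz_{t+1}−Δz̄) = -1.2565
Denominator Σ(Δz_t−Δz̄)² = 6.8743
r_1(Δz) = -1.2565 / 6.8743 = -0.183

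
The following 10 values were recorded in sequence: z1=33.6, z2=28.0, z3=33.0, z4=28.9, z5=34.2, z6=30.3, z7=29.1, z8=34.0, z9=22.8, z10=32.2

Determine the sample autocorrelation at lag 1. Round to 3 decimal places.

Mean z̄ = (33.6 + 28.0 + 33.0 + 28.9 + 34.2 + 30.3 + 29.1 + 34.0 + 22.8 + 32.2)/10 = 30.6100
Numerator Σ_{t=1}^{9}(z_t−z̄)(z_{t+1}−z̄) = -68.9251
Denominator Σ(z_t−z̄)² = 114.6690
r_1 = -68.9251 / 114.6690 = -0.601

-0.601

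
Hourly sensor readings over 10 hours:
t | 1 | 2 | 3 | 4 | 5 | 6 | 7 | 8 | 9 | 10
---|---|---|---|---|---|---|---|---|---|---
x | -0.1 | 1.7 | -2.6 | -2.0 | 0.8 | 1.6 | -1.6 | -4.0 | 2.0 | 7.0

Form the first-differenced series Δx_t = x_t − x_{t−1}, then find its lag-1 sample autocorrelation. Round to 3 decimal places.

0.132

First differences Δx: 1.8, -4.3, 0.6, 2.8, 0.8, -3.2, -2.4, 6.0, 5.0
Mean of differences = 0.7889
Numerator Σ(Δx_t−Δx̄)(Δx_{t+1}−Δx̄) = 13.4610
Denominator Σ(Δx_t−Δx̄)² = 101.9689
r_1(Δx) = 13.4610 / 101.9689 = 0.132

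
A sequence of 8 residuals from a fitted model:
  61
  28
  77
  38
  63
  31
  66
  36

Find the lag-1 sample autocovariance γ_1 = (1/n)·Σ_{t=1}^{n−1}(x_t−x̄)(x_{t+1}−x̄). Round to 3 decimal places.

-261.375

Mean x̄ = (61 + 28 + 77 + 38 + 63 + 31 + 66 + 36)/8 = 50.0000
Σ_{t=1}^{7}(x_t−x̄)(x_{t+1}−x̄) = -2091.0000
γ_1 = -2091.0000 / 8 = -261.375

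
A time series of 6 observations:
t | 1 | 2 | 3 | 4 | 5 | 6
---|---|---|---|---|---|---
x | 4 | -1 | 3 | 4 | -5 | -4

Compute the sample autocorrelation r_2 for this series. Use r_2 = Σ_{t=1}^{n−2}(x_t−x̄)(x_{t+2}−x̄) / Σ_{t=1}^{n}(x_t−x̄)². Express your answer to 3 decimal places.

-0.292

Mean x̄ = (4 − 1 + 3 + 4 − 5 − 4)/6 = 0.1667
Deviations from mean: 3.8333, -1.1667, 2.8333, 3.8333, -5.1667, -4.1667
Σ(x_t−x̄)(x_{t+2}−x̄) = (10.8611) + (-4.4722) + (-14.6389) + (-15.9722) = -24.2222
Denominator Σ(x_t−x̄)² = 82.8333
r_2 = -24.2222 / 82.8333 = -0.292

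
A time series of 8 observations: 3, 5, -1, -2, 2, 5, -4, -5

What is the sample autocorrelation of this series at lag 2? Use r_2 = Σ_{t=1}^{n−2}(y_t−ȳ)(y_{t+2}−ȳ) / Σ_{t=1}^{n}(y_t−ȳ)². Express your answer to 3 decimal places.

-0.554

Mean ȳ = (3 + 5 − 1 − 2 + 2 + 5 − 4 − 5)/8 = 0.3750
Deviations from mean: 2.6250, 4.6250, -1.3750, -2.3750, 1.6250, 4.6250, -4.3750, -5.3750
Numerator Σ_{t=1}^{6}(y_t−ȳ)(y_{t+2}−ȳ) = -59.7813
Denominator Σ(y_t−ȳ)² = 107.8750
r_2 = -59.7813 / 107.8750 = -0.554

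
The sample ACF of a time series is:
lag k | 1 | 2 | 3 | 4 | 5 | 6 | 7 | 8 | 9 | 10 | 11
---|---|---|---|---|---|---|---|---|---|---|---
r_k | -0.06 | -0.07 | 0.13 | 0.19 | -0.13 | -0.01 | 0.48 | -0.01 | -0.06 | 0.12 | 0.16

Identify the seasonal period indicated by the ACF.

The largest autocorrelation is r_7 = 0.48; the remaining lags stay at or below 0.19.
The dominant spike at lag 7 indicates a seasonal period of 7.

7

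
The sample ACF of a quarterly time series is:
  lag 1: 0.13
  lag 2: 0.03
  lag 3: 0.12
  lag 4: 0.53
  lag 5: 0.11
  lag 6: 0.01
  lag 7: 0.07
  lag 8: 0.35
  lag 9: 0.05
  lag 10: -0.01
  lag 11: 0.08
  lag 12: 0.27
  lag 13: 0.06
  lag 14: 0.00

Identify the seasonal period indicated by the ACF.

The largest autocorrelation is r_4 = 0.53, with weaker echoes at lags 8 (0.35) and 12 (0.27); the remaining lags stay at or below 0.13.
The dominant spike at lag 4 indicates a seasonal period of 4.

4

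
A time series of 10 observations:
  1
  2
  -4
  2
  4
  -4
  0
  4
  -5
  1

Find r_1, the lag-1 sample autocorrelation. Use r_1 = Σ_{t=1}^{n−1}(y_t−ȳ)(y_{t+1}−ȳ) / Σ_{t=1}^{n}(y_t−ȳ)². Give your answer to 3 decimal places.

-0.474

Mean ȳ = (1 + 2 − 4 + 2 + 4 − 4 + 0 + 4 − 5 + 1)/10 = 0.1000
Numerator Σ_{t=1}^{9}(y_t−ȳ)(y_{t+1}−ȳ) = -46.9100
Denominator Σ(y_t−ȳ)² = 98.9000
r_1 = -46.9100 / 98.9000 = -0.474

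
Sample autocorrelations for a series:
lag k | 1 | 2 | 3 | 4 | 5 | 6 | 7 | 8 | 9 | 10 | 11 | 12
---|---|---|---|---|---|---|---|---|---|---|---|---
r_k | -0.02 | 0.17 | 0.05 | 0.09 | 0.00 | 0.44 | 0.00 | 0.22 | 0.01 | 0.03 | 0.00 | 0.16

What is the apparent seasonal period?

The largest autocorrelation is r_6 = 0.44; the remaining lags stay at or below 0.22.
The dominant spike at lag 6 indicates a seasonal period of 6.

6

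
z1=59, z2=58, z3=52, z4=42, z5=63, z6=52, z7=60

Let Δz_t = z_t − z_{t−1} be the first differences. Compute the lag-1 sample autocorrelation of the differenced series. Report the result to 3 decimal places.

-0.606

First differences Δz: -1, -6, -10, 21, -11, 8
Mean of differences = 0.1667
Numerator Σ(Δz_t−Δz̄)(Δz_{t+1}−Δz̄) = -462.0278
Denominator Σ(Δz_t−Δz̄)² = 762.8333
r_1(Δz) = -462.0278 / 762.8333 = -0.606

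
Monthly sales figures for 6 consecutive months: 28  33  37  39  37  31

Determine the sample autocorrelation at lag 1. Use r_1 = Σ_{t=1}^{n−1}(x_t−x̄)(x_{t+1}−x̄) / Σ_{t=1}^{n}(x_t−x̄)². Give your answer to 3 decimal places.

0.251

Mean x̄ = (28 + 33 + 37 + 39 + 37 + 31)/6 = 34.1667
Deviations from mean: -6.1667, -1.1667, 2.8333, 4.8333, 2.8333, -3.1667
Σ(x_t−x̄)(x_{t+1}−x̄) = (7.1944) + (-3.3056) + (13.6944) + (13.6944) + (-8.9722) = 22.3056
Denominator Σ(x_t−x̄)² = 88.8333
r_1 = 22.3056 / 88.8333 = 0.251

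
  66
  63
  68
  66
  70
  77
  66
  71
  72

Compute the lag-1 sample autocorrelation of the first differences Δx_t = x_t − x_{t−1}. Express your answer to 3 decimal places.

First differences Δx: -3, 5, -2, 4, 7, -11, 5, 1
Mean of differences = 0.7500
Numerator Σ(Δx_t−Δx̄)(Δx_{t+1}−Δx̄) = -138.5625
Denominator Σ(Δx_t−Δx̄)² = 245.5000
r_1(Δx) = -138.5625 / 245.5000 = -0.564

-0.564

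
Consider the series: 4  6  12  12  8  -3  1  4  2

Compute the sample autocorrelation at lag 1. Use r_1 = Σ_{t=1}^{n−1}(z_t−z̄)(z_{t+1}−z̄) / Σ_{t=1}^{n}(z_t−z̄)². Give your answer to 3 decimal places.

0.455

Mean z̄ = (4 + 6 + 12 + 12 + 8 − 3 + 1 + 4 + 2)/9 = 5.1111
Numerator Σ_{t=1}^{8}(z_t−z̄)(z_{t+1}−z̄) = 90.4321
Denominator Σ(z_t−z̄)² = 198.8889
r_1 = 90.4321 / 198.8889 = 0.455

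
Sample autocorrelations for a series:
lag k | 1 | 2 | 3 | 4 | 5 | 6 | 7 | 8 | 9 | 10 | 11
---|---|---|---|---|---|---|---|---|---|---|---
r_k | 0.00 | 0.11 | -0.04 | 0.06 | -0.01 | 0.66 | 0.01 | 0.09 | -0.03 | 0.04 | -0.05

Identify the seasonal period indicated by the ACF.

The largest autocorrelation is r_6 = 0.66; the remaining lags stay at or below 0.11.
The dominant spike at lag 6 indicates a seasonal period of 6.

6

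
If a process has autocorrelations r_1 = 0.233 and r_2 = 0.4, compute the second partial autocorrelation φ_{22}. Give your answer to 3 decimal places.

φ_{22} = (r_2 − r_1²) / (1 − r_1²)
r_1² = (0.233)² = 0.054289
Numerator = 0.4 − 0.0543 = 0.3457; denominator = 1 − 0.0543 = 0.9457
φ_{22} = 0.3457 / 0.9457 = 0.366

0.366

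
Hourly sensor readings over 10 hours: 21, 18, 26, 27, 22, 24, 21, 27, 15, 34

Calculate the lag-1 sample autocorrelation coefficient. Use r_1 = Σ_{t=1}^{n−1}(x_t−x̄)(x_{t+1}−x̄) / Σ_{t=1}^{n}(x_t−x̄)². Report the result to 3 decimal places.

Mean x̄ = (21 + 18 + 26 + 27 + 22 + 24 + 21 + 27 + 15 + 34)/10 = 23.5000
Numerator Σ_{t=1}^{9}(x_t−x̄)(x_{t+1}−x̄) = -126.2500
Denominator Σ(x_t−x̄)² = 258.5000
r_1 = -126.2500 / 258.5000 = -0.488

-0.488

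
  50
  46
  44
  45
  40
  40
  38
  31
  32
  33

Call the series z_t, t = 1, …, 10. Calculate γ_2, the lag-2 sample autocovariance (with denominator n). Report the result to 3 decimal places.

Mean z̄ = (50 + 46 + 44 + 45 + 40 + 40 + 38 + 31 + 32 + 33)/10 = 39.9000
Σ_{t=1}^{8}(z_t−z̄)(z_{t+2}−z̄) = 148.7800
γ_2 = 148.7800 / 10 = 14.878

14.878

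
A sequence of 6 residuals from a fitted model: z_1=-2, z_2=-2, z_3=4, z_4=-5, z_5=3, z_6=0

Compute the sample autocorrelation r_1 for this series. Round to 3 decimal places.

Mean z̄ = (-2 − 2 + 4 − 5 + 3 + 0)/6 = -0.3333
Σ(z_t−z̄)(z_{t+1}−z̄) = (2.7778) + (-7.2222) + (-20.2222) + (-15.5556) + (1.1111) = -39.1111
Denominator Σ(z_t−z̄)² = 57.3333
r_1 = -39.1111 / 57.3333 = -0.682

-0.682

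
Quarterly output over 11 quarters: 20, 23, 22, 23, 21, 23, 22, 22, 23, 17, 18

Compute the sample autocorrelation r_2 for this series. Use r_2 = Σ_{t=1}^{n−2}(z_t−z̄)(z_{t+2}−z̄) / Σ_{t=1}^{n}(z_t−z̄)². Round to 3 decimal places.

-0.036

Mean z̄ = (20 + 23 + 22 + 23 + 21 + 23 + 22 + 22 + 23 + 17 + 18)/11 = 21.2727
Numerator Σ_{t=1}^{9}(z_t−z̄)(z_{t+2}−z̄) = -1.6033
Denominator Σ(z_t−z̄)² = 44.1818
r_2 = -1.6033 / 44.1818 = -0.036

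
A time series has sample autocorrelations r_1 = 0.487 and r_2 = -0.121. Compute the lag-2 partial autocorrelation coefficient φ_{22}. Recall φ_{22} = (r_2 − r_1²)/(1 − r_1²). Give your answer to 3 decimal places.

φ_{22} = (r_2 − r_1²) / (1 − r_1²)
r_1² = (0.487)² = 0.237169
Numerator = -0.121 − 0.2372 = -0.3582; denominator = 1 − 0.2372 = 0.7628
φ_{22} = -0.3582 / 0.7628 = -0.470

-0.470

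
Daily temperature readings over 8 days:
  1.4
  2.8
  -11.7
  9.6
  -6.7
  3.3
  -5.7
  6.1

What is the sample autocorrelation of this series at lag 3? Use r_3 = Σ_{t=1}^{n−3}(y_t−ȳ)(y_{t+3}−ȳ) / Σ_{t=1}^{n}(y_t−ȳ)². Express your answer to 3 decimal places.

Mean ȳ = (1.4 + 2.8 − 11.7 + 9.6 − 6.7 + 3.3 − 5.7 + 6.1)/8 = -0.1125
Deviations from mean: 1.5125, 2.9125, -11.5875, 9.7125, -6.5875, 3.4125, -5.5875, 6.2125
Numerator Σ_{t=1}^{5}(y_t−ȳ)(y_{t+3}−ȳ) = -139.2317
Denominator Σ(y_t−ȳ)² = 364.2288
r_3 = -139.2317 / 364.2288 = -0.382

-0.382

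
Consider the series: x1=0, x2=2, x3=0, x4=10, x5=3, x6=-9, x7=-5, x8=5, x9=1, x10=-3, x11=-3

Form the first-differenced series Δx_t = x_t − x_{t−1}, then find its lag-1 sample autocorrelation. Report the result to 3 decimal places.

-0.097

First differences Δx: 2, -2, 10, -7, -12, 4, 10, -4, -4, 0
Mean of differences = -0.3000
Numerator Σ(Δx_t−Δx̄)(Δx_{t+1}−Δx̄) = -43.5900
Denominator Σ(Δx_t−Δx̄)² = 448.1000
r_1(Δx) = -43.5900 / 448.1000 = -0.097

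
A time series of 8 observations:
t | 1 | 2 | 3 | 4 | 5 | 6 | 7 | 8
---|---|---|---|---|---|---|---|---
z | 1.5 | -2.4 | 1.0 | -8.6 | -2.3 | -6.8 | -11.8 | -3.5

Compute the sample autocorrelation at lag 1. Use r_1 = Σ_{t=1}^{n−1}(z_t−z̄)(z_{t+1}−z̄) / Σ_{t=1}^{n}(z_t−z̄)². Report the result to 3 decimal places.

-0.011

Mean z̄ = (1.5 − 2.4 + 1.0 − 8.6 − 2.3 − 6.8 − 11.8 − 3.5)/8 = -4.1125
Deviations from mean: 5.6125, 1.7125, 5.1125, -4.4875, 1.8125, -2.6875, -7.6875, 0.6125
Numerator Σ_{t=1}^{7}(z_t−z̄)(z_{t+1}−z̄) = -1.6289
Denominator Σ(z_t−z̄)² = 150.6888
r_1 = -1.6289 / 150.6888 = -0.011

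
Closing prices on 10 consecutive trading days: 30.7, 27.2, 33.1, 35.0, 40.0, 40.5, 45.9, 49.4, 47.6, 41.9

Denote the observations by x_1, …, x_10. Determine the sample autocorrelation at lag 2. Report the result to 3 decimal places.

0.390

Mean x̄ = (30.7 + 27.2 + 33.1 + 35.0 + 40.0 + 40.5 + 45.9 + 49.4 + 47.6 + 41.9)/10 = 39.1300
Numerator Σ_{t=1}^{8}(x_t−x̄)(x_{t+2}−x̄) = 194.9492
Denominator Σ(x_t−x̄)² = 500.1610
r_2 = 194.9492 / 500.1610 = 0.390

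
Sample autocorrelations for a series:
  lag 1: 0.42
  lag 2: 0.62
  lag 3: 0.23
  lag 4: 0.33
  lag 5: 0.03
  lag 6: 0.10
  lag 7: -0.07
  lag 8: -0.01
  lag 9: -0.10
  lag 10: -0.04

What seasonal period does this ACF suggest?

2

The largest autocorrelation is r_2 = 0.62; the remaining lags stay at or below 0.42.
The dominant spike at lag 2 indicates a seasonal period of 2.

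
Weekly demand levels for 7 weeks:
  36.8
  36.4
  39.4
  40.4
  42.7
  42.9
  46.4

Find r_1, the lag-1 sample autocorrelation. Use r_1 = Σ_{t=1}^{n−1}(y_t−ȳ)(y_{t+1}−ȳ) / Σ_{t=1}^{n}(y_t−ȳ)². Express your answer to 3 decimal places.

0.509

Mean ȳ = (36.8 + 36.4 + 39.4 + 40.4 + 42.7 + 42.9 + 46.4)/7 = 40.7143
Deviations from mean: -3.9143, -4.3143, -1.3143, -0.3143, 1.9857, 2.1857, 5.6857
Σ(y_t−ȳ)(y_{t+1}−ȳ) = (16.8873) + (5.6702) + (0.4131) + (-0.6241) + (4.3402) + (12.4273) = 39.1141
Denominator Σ(y_t−ȳ)² = 76.8086
r_1 = 39.1141 / 76.8086 = 0.509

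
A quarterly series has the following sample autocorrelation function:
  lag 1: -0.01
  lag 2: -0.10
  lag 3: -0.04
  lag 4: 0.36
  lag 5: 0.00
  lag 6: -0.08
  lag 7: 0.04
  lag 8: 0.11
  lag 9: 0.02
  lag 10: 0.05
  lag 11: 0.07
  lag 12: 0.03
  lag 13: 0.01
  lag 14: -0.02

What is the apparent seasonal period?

The largest autocorrelation is r_4 = 0.36; the remaining lags stay at or below 0.11.
The dominant spike at lag 4 indicates a seasonal period of 4.

4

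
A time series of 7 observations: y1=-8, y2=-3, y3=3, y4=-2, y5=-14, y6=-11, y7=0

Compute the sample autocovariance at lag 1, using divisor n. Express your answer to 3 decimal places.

4.429

Mean ȳ = (-8 − 3 + 3 − 2 − 14 − 11 + 0)/7 = -5.0000
Σ_{t=1}^{6}(y_t−ȳ)(y_{t+1}−ȳ) = 31.0000
γ_1 = 31.0000 / 7 = 4.429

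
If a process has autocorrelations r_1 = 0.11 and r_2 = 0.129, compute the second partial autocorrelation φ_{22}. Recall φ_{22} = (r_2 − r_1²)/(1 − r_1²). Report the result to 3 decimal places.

φ_{22} = (r_2 − r_1²) / (1 − r_1²)
r_1² = (0.11)² = 0.0121
Numerator = 0.129 − 0.0121 = 0.1169; denominator = 1 − 0.0121 = 0.9879
φ_{22} = 0.1169 / 0.9879 = 0.118

0.118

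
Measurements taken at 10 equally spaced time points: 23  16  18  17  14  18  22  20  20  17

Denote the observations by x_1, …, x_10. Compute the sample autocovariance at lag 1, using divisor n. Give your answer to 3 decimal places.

0.325

Mean x̄ = (23 + 16 + 18 + 17 + 14 + 18 + 22 + 20 + 20 + 17)/10 = 18.5000
Σ_{t=1}^{9}(x_t−x̄)(x_{t+1}−x̄) = 3.2500
γ_1 = 3.2500 / 10 = 0.325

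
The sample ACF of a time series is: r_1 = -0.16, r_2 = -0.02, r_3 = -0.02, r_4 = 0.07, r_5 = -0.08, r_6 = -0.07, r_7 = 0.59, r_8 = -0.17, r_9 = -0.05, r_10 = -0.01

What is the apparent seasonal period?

The largest autocorrelation is r_7 = 0.59; the remaining lags stay at or below 0.07.
The dominant spike at lag 7 indicates a seasonal period of 7.

7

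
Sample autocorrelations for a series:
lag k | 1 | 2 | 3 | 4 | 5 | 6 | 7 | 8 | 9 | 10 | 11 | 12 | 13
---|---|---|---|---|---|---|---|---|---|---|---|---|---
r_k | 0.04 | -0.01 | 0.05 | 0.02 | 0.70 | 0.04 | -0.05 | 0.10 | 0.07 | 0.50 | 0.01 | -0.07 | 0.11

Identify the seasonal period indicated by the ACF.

5

The largest autocorrelation is r_5 = 0.70, with a weaker echo at lag 10 (0.50); the remaining lags stay at or below 0.11.
The dominant spike at lag 5 indicates a seasonal period of 5.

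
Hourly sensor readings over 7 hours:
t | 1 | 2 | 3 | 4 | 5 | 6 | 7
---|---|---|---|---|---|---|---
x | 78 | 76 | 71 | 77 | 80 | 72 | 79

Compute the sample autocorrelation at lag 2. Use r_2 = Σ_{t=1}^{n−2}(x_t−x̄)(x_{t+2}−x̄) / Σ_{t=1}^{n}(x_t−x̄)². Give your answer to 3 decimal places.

-0.311

Mean x̄ = (78 + 76 + 71 + 77 + 80 + 72 + 79)/7 = 76.1429
Deviations from mean: 1.8571, -0.1429, -5.1429, 0.8571, 3.8571, -4.1429, 2.8571
Σ(x_t−x̄)(x_{t+2}−x̄) = (-9.5510) + (-0.1224) + (-19.8367) + (-3.5510) + (11.0204) = -22.0408
Denominator Σ(x_t−x̄)² = 70.8571
r_2 = -22.0408 / 70.8571 = -0.311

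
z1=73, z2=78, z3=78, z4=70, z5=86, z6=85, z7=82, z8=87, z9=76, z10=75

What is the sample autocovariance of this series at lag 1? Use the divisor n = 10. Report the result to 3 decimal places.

2.500

Mean z̄ = (73 + 78 + 78 + 70 + 86 + 85 + 82 + 87 + 76 + 75)/10 = 79.0000
Σ_{t=1}^{9}(z_t−z̄)(z_{t+1}−z̄) = 25.0000
γ_1 = 25.0000 / 10 = 2.500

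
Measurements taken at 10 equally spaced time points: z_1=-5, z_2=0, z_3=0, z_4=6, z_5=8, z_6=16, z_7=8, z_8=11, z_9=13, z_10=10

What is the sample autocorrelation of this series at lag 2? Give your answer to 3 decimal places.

Mean z̄ = (-5 + 0 + 0 + 6 + 8 + 16 + 8 + 11 + 13 + 10)/10 = 6.7000
Numerator Σ_{t=1}^{8}(z_t−z̄)(z_{t+2}−z̄) = 131.9200
Denominator Σ(z_t−z̄)² = 386.1000
r_2 = 131.9200 / 386.1000 = 0.342

0.342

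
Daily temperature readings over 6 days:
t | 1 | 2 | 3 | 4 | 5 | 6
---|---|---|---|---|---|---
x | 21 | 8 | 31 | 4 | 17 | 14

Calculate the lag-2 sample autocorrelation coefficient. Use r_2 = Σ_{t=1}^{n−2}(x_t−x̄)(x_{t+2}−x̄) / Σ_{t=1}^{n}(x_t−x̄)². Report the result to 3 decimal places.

0.455

Mean x̄ = (21 + 8 + 31 + 4 + 17 + 14)/6 = 15.8333
Σ(x_t−x̄)(x_{t+2}−x̄) = (78.3611) + (92.6944) + (17.6944) + (21.6944) = 210.4444
Denominator Σ(x_t−x̄)² = 462.8333
r_2 = 210.4444 / 462.8333 = 0.455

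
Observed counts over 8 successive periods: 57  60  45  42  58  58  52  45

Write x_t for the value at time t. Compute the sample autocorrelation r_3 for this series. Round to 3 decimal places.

Mean x̄ = (57 + 60 + 45 + 42 + 58 + 58 + 52 + 45)/8 = 52.1250
Deviations from mean: 4.8750, 7.8750, -7.1250, -10.1250, 5.8750, 5.8750, -0.1250, -7.1250
Numerator Σ_{t=1}^{5}(x_t−x̄)(x_{t+3}−x̄) = -85.5469
Denominator Σ(x_t−x̄)² = 358.8750
r_3 = -85.5469 / 358.8750 = -0.238

-0.238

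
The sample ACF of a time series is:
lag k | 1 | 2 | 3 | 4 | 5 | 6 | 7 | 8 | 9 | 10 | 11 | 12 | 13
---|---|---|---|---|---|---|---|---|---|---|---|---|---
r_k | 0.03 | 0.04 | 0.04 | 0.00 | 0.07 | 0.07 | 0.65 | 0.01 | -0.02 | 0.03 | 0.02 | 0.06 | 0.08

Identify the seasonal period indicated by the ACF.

The largest autocorrelation is r_7 = 0.65; the remaining lags stay at or below 0.08.
The dominant spike at lag 7 indicates a seasonal period of 7.

7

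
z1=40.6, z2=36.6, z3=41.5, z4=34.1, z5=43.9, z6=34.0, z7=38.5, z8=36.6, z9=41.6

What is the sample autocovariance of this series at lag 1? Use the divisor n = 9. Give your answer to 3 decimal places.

-8.491

Mean z̄ = (40.6 + 36.6 + 41.5 + 34.1 + 43.9 + 34.0 + 38.5 + 36.6 + 41.6)/9 = 38.6000
Σ_{t=1}^{8}(z_t−z̄)(z_{t+1}−z̄) = -76.4200
γ_1 = -76.4200 / 9 = -8.491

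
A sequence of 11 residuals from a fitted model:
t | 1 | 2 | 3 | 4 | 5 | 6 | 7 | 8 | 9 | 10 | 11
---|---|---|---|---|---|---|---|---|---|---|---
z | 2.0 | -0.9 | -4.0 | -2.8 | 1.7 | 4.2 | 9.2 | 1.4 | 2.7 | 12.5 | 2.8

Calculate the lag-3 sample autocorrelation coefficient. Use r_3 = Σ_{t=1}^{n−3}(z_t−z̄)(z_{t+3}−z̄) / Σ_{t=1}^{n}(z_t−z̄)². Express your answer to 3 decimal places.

0.114

Mean z̄ = (2.0 − 0.9 − 4.0 − 2.8 + 1.7 + 4.2 + 9.2 + 1.4 + 2.7 + 12.5 + 2.8)/11 = 2.6182
Numerator Σ_{t=1}^{8}(z_t−z̄)(z_{t+3}−z̄) = 26.5163
Denominator Σ(z_t−z̄)² = 231.7564
r_3 = 26.5163 / 231.7564 = 0.114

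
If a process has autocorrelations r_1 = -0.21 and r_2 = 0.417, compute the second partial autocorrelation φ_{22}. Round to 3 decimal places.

φ_{22} = (r_2 − r_1²) / (1 − r_1²)
r_1² = (-0.21)² = 0.0441
Numerator = 0.417 − 0.0441 = 0.3729; denominator = 1 − 0.0441 = 0.9559
φ_{22} = 0.3729 / 0.9559 = 0.390

0.390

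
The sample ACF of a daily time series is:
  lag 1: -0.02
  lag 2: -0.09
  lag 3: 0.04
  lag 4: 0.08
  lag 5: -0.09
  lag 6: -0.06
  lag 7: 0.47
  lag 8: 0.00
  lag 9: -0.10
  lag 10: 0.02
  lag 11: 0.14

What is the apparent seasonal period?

The largest autocorrelation is r_7 = 0.47; the remaining lags stay at or below 0.14.
The dominant spike at lag 7 indicates a seasonal period of 7.

7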